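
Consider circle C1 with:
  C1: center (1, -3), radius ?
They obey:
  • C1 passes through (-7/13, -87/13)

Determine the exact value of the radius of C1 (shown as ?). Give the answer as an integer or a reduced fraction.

4

1. [C1∋P]  r_C1² − 16 = 0  ⇒  r_C1 = 4 (r>0 drops 1)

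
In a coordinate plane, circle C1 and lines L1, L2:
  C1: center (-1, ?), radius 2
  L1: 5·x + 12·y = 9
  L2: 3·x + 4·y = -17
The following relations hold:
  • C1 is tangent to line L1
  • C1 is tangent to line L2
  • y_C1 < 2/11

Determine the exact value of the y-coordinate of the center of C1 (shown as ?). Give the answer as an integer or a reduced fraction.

-1

1. [C1‖L1]  y_C1² − (7/3)y_C1 − 10/3 = 0  ⇒  y_C1 = -1 or 10/3
2. [C1‖L2]  y_C1² + 7y_C1 + 6 = 0  ⇒  y_C1 = -6 or -1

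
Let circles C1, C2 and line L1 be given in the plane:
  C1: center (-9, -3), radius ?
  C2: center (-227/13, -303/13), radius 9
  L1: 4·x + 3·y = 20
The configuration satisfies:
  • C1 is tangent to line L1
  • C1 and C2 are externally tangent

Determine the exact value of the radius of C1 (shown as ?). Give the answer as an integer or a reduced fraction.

1. [C1‖L1]  r_C1² − 169 = 0  ⇒  r_C1 = 13 (r>0 drops 1)
2. [ext C1·C2]  r_C1² + 18r_C1 − 403 = 0  ⇒  r_C1 = 13 (r>0 drops 1)

13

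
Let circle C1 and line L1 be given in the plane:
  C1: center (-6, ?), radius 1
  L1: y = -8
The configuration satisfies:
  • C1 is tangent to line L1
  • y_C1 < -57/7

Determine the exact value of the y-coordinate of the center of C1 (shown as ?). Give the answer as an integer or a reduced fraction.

-9

1. [C1‖L1]  y_C1² + 16y_C1 + 63 = 0  ⇒  y_C1 = -9 or -7
2. given y_C1 < -57/7: keep -9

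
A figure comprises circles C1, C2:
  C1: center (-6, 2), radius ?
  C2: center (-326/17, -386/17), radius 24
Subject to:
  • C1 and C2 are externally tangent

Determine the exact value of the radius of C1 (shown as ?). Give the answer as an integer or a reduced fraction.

4

1. [ext C1·C2]  r_C1² + 48r_C1 − 208 = 0  ⇒  r_C1 = 4 (r>0 drops 1)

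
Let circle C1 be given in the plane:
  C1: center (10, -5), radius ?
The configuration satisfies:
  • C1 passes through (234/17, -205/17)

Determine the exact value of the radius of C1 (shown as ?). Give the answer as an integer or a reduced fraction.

1. [C1∋P]  r_C1² − 64 = 0  ⇒  r_C1 = 8 (r>0 drops 1)

8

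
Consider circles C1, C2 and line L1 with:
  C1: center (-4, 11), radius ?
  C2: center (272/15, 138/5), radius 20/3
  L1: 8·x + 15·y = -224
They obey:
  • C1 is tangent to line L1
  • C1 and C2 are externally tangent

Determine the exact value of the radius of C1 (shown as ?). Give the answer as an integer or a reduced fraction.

1. [C1‖L1]  r_C1² − 441 = 0  ⇒  r_C1 = 21 (r>0 drops 1)
2. [ext C1·C2]  r_C1² + (40/3)r_C1 − 721 = 0  ⇒  r_C1 = 21 (r>0 drops 1)

21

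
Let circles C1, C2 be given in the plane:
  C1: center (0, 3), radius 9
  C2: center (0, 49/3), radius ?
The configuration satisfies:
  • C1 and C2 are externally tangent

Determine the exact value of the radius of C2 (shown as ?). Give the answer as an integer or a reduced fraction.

13/3

1. [ext C1·C2]  r_C2² + 18r_C2 − 871/9 = 0  ⇒  r_C2 = 13/3 (r>0 drops 1)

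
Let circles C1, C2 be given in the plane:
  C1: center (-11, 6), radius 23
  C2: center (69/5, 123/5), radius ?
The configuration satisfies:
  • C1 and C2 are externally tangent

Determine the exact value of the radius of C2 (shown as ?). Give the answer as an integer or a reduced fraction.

8

1. [ext C1·C2]  r_C2² + 46r_C2 − 432 = 0  ⇒  r_C2 = 8 (r>0 drops 1)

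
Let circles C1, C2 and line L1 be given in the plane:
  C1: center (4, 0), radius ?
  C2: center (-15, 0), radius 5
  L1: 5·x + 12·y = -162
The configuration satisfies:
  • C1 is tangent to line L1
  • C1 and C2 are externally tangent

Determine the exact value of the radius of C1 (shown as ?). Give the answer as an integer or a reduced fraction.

1. [C1‖L1]  r_C1² − 196 = 0  ⇒  r_C1 = 14 (r>0 drops 1)
2. [ext C1·C2]  r_C1² + 10r_C1 − 336 = 0  ⇒  r_C1 = 14 (r>0 drops 1)

14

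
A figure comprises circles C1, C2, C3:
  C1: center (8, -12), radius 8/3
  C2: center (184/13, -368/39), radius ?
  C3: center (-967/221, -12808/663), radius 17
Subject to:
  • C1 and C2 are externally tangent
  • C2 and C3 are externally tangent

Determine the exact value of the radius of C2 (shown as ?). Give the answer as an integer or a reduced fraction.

1. [ext C1·C2]  r_C2² + (16/3)r_C2 − 112/3 = 0  ⇒  r_C2 = 4 (r>0 drops 1)
2. [ext C2·C3]  r_C2² + 34r_C2 − 152 = 0  ⇒  r_C2 = 4 (r>0 drops 1)

4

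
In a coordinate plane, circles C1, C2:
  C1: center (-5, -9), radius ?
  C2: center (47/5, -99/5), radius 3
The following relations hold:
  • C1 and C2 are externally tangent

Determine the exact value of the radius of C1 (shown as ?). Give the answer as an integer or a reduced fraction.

15

1. [ext C1·C2]  r_C1² + 6r_C1 − 315 = 0  ⇒  r_C1 = 15 (r>0 drops 1)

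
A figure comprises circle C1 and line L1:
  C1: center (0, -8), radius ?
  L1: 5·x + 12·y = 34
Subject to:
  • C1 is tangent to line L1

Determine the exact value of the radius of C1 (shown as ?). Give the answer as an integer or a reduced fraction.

10

1. [C1‖L1]  r_C1² − 100 = 0  ⇒  r_C1 = 10 (r>0 drops 1)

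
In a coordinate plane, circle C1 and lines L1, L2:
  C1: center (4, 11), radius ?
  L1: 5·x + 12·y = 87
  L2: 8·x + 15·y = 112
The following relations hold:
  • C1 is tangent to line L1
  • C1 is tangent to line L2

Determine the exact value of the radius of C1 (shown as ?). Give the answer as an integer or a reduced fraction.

5

1. [C1‖L1]  r_C1² − 25 = 0  ⇒  r_C1 = 5 (r>0 drops 1)
2. [C1‖L2]  r_C1² − 25 = 0  ⇒  r_C1 = 5 (r>0 drops 1)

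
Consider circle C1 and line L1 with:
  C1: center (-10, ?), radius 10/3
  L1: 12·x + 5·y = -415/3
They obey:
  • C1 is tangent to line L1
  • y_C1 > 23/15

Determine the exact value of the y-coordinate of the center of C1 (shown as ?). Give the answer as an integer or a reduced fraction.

1. [C1‖L1]  y_C1² + (22/3)y_C1 − 185/3 = 0  ⇒  y_C1 = -37/3 or 5
2. given y_C1 > 23/15: keep 5

5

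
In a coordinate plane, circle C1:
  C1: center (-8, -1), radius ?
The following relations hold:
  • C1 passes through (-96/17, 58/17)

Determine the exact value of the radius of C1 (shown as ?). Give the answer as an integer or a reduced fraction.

1. [C1∋P]  r_C1² − 25 = 0  ⇒  r_C1 = 5 (r>0 drops 1)

5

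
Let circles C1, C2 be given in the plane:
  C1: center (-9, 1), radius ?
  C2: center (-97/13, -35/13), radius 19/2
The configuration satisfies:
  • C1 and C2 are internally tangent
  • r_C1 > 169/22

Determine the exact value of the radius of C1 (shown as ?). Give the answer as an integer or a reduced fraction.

1. [int C1,C2]  r_C1² − 19r_C1 + 297/4 = 0  ⇒  r_C1 = 11/2 or 27/2
2. given r_C1 > 169/22: keep 27/2

27/2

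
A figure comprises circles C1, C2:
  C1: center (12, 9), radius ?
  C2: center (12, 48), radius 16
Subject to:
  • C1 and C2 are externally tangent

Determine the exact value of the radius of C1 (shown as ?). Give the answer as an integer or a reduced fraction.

1. [ext C1·C2]  r_C1² + 32r_C1 − 1265 = 0  ⇒  r_C1 = 23 (r>0 drops 1)

23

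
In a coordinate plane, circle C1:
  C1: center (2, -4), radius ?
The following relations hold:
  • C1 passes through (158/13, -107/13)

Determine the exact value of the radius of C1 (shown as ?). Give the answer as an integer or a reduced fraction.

11

1. [C1∋P]  r_C1² − 121 = 0  ⇒  r_C1 = 11 (r>0 drops 1)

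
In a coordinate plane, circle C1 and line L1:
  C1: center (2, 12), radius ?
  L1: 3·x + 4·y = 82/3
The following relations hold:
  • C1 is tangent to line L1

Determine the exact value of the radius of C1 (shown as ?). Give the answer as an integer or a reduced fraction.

16/3

1. [C1‖L1]  r_C1² − 256/9 = 0  ⇒  r_C1 = 16/3 (r>0 drops 1)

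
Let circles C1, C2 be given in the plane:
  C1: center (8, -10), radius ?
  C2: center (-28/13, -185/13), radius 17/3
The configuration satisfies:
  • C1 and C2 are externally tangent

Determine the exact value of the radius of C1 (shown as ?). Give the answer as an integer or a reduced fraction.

1. [ext C1·C2]  r_C1² + (34/3)r_C1 − 800/9 = 0  ⇒  r_C1 = 16/3 (r>0 drops 1)

16/3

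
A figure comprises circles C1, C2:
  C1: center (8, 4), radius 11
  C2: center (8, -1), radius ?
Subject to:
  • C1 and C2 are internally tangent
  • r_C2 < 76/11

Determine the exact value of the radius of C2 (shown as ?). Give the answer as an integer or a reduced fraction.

1. [int C1,C2]  r_C2² − 22r_C2 + 96 = 0  ⇒  r_C2 = 6 or 16
2. given r_C2 < 76/11: keep 6

6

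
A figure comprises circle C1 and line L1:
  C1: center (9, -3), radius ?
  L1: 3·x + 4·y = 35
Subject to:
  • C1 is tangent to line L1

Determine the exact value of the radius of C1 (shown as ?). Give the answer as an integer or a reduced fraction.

4

1. [C1‖L1]  r_C1² − 16 = 0  ⇒  r_C1 = 4 (r>0 drops 1)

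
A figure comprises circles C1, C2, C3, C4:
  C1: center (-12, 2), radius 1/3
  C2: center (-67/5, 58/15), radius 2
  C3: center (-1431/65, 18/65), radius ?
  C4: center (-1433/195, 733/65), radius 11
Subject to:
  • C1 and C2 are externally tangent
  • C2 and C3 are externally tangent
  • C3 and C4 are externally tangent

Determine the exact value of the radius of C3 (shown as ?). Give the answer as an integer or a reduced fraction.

22/3

1. [ext C2·C3]  r_C3² + 4r_C3 − 748/9 = 0  ⇒  r_C3 = 22/3 (r>0 drops 1)
2. [ext C3·C4]  r_C3² + 22r_C3 − 1936/9 = 0  ⇒  r_C3 = 22/3 (r>0 drops 1)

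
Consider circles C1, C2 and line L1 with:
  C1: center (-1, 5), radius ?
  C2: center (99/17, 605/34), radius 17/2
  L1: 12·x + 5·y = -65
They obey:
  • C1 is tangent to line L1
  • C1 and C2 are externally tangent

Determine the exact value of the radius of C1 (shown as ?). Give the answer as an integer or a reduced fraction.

1. [C1‖L1]  r_C1² − 36 = 0  ⇒  r_C1 = 6 (r>0 drops 1)
2. [ext C1·C2]  r_C1² + 17r_C1 − 138 = 0  ⇒  r_C1 = 6 (r>0 drops 1)

6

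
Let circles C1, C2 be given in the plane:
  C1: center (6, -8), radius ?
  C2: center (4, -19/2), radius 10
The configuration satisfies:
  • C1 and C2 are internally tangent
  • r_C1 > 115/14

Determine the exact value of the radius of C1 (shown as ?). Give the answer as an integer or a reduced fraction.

25/2

1. [int C1,C2]  r_C1² − 20r_C1 + 375/4 = 0  ⇒  r_C1 = 15/2 or 25/2
2. given r_C1 > 115/14: keep 25/2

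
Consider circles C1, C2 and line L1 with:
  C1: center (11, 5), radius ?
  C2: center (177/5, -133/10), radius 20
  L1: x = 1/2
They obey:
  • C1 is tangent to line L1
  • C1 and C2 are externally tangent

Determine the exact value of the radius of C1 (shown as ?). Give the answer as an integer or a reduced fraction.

1. [C1‖L1]  r_C1² − 441/4 = 0  ⇒  r_C1 = 21/2 (r>0 drops 1)
2. [ext C1·C2]  r_C1² + 40r_C1 − 2121/4 = 0  ⇒  r_C1 = 21/2 (r>0 drops 1)

21/2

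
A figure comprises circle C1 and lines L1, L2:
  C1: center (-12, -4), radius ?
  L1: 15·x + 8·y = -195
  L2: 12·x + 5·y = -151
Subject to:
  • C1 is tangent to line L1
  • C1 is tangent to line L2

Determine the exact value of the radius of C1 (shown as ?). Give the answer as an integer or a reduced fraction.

1. [C1‖L1]  r_C1² − 1 = 0  ⇒  r_C1 = 1 (r>0 drops 1)
2. [C1‖L2]  r_C1² − 1 = 0  ⇒  r_C1 = 1 (r>0 drops 1)

1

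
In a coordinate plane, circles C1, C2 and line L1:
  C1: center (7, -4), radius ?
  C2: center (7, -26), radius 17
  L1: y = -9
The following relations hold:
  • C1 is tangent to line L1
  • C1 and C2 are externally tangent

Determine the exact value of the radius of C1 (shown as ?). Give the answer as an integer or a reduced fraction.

1. [C1‖L1]  r_C1² − 25 = 0  ⇒  r_C1 = 5 (r>0 drops 1)
2. [ext C1·C2]  r_C1² + 34r_C1 − 195 = 0  ⇒  r_C1 = 5 (r>0 drops 1)

5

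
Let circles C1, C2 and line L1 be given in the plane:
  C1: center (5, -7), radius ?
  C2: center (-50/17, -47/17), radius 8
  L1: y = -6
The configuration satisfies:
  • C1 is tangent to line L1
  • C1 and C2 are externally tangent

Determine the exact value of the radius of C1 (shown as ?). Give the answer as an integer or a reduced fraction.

1

1. [C1‖L1]  r_C1² − 1 = 0  ⇒  r_C1 = 1 (r>0 drops 1)
2. [ext C1·C2]  r_C1² + 16r_C1 − 17 = 0  ⇒  r_C1 = 1 (r>0 drops 1)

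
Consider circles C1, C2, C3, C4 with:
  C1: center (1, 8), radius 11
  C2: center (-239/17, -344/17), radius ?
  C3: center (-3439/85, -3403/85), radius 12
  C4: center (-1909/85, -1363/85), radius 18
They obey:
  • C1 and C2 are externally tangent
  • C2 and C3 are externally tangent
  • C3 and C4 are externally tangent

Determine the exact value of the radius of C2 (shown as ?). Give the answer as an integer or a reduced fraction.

21

1. [ext C1·C2]  r_C2² + 22r_C2 − 903 = 0  ⇒  r_C2 = 21 (r>0 drops 1)
2. [ext C2·C3]  r_C2² + 24r_C2 − 945 = 0  ⇒  r_C2 = 21 (r>0 drops 1)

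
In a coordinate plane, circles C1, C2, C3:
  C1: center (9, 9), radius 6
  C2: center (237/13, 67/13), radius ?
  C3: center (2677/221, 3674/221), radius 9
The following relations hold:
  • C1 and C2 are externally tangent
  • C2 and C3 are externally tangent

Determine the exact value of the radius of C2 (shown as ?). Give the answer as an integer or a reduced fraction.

4

1. [ext C1·C2]  r_C2² + 12r_C2 − 64 = 0  ⇒  r_C2 = 4 (r>0 drops 1)
2. [ext C2·C3]  r_C2² + 18r_C2 − 88 = 0  ⇒  r_C2 = 4 (r>0 drops 1)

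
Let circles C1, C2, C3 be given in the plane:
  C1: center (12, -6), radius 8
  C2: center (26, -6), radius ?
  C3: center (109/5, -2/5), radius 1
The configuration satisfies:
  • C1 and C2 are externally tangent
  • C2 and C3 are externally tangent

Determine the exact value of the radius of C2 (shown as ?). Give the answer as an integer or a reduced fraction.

1. [ext C1·C2]  r_C2² + 16r_C2 − 132 = 0  ⇒  r_C2 = 6 (r>0 drops 1)
2. [ext C2·C3]  r_C2² + 2r_C2 − 48 = 0  ⇒  r_C2 = 6 (r>0 drops 1)

6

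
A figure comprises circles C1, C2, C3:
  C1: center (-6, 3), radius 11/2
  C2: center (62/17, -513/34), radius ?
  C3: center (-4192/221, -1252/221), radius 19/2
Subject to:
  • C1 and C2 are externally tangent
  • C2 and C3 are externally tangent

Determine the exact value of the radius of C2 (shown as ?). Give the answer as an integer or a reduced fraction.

1. [ext C1·C2]  r_C2² + 11r_C2 − 390 = 0  ⇒  r_C2 = 15 (r>0 drops 1)
2. [ext C2·C3]  r_C2² + 19r_C2 − 510 = 0  ⇒  r_C2 = 15 (r>0 drops 1)

15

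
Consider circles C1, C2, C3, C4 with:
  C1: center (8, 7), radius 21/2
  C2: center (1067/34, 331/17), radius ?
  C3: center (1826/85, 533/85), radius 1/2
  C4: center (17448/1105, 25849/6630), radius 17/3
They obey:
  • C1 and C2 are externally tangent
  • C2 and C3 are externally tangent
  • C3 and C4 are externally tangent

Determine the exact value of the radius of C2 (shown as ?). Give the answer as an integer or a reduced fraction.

16

1. [ext C1·C2]  r_C2² + 21r_C2 − 592 = 0  ⇒  r_C2 = 16 (r>0 drops 1)
2. [ext C2·C3]  r_C2² + 1r_C2 − 272 = 0  ⇒  r_C2 = 16 (r>0 drops 1)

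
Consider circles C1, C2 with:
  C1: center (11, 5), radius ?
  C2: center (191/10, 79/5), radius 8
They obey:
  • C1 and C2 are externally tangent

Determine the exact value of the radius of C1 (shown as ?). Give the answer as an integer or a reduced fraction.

11/2

1. [ext C1·C2]  r_C1² + 16r_C1 − 473/4 = 0  ⇒  r_C1 = 11/2 (r>0 drops 1)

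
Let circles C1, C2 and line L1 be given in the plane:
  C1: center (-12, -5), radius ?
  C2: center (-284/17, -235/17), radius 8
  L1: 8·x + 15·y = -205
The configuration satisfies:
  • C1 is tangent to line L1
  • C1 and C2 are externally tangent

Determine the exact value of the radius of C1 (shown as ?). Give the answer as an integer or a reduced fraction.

1. [C1‖L1]  r_C1² − 4 = 0  ⇒  r_C1 = 2 (r>0 drops 1)
2. [ext C1·C2]  r_C1² + 16r_C1 − 36 = 0  ⇒  r_C1 = 2 (r>0 drops 1)

2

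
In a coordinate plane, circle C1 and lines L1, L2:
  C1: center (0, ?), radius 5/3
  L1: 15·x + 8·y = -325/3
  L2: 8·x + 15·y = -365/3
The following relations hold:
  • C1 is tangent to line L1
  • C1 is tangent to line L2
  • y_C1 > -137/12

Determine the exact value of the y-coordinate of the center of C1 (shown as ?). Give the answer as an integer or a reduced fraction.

-10

1. [C1‖L1]  y_C1² + (325/12)y_C1 + 1025/6 = 0  ⇒  y_C1 = -205/12 or -10
2. [C1‖L2]  y_C1² + (146/9)y_C1 + 560/9 = 0  ⇒  y_C1 = -10 or -56/9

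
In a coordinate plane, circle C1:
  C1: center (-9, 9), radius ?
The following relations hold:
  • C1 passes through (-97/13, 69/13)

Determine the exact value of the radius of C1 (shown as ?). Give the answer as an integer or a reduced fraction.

1. [C1∋P]  r_C1² − 16 = 0  ⇒  r_C1 = 4 (r>0 drops 1)

4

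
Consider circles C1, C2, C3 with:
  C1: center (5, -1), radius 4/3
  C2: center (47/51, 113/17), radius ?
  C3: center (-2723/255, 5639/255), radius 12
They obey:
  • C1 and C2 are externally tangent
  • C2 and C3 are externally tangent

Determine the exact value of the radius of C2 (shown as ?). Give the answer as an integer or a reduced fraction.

1. [ext C1·C2]  r_C2² + (8/3)r_C2 − 220/3 = 0  ⇒  r_C2 = 22/3 (r>0 drops 1)
2. [ext C2·C3]  r_C2² + 24r_C2 − 2068/9 = 0  ⇒  r_C2 = 22/3 (r>0 drops 1)

22/3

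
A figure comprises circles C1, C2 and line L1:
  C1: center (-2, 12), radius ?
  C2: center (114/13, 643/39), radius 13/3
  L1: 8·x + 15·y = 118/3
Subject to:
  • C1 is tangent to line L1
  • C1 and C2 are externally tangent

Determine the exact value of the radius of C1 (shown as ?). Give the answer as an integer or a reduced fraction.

1. [C1‖L1]  r_C1² − 484/9 = 0  ⇒  r_C1 = 22/3 (r>0 drops 1)
2. [ext C1·C2]  r_C1² + (26/3)r_C1 − 352/3 = 0  ⇒  r_C1 = 22/3 (r>0 drops 1)

22/3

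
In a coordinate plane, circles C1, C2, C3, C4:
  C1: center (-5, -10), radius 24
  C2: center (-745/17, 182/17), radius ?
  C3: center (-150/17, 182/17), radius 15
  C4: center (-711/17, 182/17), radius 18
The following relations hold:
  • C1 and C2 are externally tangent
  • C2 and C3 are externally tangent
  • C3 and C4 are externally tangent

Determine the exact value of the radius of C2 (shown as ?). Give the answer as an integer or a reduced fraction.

1. [ext C1·C2]  r_C2² + 48r_C2 − 1360 = 0  ⇒  r_C2 = 20 (r>0 drops 1)
2. [ext C2·C3]  r_C2² + 30r_C2 − 1000 = 0  ⇒  r_C2 = 20 (r>0 drops 1)

20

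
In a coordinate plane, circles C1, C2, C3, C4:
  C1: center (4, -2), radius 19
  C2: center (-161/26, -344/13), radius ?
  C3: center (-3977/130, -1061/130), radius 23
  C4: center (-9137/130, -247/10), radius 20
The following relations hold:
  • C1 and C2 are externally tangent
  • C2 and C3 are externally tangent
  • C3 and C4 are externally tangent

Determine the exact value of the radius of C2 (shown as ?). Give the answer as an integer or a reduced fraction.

1. [ext C1·C2]  r_C2² + 38r_C2 − 1365/4 = 0  ⇒  r_C2 = 15/2 (r>0 drops 1)
2. [ext C2·C3]  r_C2² + 46r_C2 − 1605/4 = 0  ⇒  r_C2 = 15/2 (r>0 drops 1)

15/2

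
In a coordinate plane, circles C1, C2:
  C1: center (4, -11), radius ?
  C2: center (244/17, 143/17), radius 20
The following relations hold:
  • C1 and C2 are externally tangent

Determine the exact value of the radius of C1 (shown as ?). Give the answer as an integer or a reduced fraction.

1. [ext C1·C2]  r_C1² + 40r_C1 − 84 = 0  ⇒  r_C1 = 2 (r>0 drops 1)

2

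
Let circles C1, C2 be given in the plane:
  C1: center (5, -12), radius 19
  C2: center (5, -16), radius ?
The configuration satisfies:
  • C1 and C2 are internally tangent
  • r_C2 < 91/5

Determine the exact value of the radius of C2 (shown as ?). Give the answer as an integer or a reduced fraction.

15

1. [int C1,C2]  r_C2² − 38r_C2 + 345 = 0  ⇒  r_C2 = 15 or 23
2. given r_C2 < 91/5: keep 15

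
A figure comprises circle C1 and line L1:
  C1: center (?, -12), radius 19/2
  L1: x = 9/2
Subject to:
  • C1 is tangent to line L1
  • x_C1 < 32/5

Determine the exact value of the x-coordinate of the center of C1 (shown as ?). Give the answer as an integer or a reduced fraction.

1. [C1‖L1]  x_C1² − 9x_C1 − 70 = 0  ⇒  x_C1 = -5 or 14
2. given x_C1 < 32/5: keep -5

-5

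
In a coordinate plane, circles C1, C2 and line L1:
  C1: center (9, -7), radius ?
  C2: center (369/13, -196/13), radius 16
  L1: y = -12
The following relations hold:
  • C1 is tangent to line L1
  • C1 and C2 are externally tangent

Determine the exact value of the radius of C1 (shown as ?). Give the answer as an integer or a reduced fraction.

5

1. [C1‖L1]  r_C1² − 25 = 0  ⇒  r_C1 = 5 (r>0 drops 1)
2. [ext C1·C2]  r_C1² + 32r_C1 − 185 = 0  ⇒  r_C1 = 5 (r>0 drops 1)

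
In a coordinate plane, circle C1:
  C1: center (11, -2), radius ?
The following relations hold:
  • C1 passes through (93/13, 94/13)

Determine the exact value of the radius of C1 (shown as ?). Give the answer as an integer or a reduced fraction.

1. [C1∋P]  r_C1² − 100 = 0  ⇒  r_C1 = 10 (r>0 drops 1)

10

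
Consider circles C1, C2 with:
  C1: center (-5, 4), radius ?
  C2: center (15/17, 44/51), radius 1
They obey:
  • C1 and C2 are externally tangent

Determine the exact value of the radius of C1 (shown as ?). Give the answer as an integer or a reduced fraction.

17/3

1. [ext C1·C2]  r_C1² + 2r_C1 − 391/9 = 0  ⇒  r_C1 = 17/3 (r>0 drops 1)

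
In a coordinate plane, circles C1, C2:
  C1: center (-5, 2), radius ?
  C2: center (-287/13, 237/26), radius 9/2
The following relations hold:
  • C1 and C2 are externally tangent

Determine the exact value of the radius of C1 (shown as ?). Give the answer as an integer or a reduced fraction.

1. [ext C1·C2]  r_C1² + 9r_C1 − 322 = 0  ⇒  r_C1 = 14 (r>0 drops 1)

14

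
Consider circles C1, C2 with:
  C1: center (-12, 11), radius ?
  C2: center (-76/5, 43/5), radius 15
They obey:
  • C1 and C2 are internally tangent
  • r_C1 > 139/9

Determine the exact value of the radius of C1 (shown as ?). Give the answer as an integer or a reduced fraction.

19

1. [int C1,C2]  r_C1² − 30r_C1 + 209 = 0  ⇒  r_C1 = 11 or 19
2. given r_C1 > 139/9: keep 19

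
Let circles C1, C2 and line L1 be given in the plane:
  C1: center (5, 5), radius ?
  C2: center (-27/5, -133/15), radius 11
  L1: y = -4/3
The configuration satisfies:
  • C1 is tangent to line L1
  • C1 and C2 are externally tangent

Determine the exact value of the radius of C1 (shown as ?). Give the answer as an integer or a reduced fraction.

19/3

1. [C1‖L1]  r_C1² − 361/9 = 0  ⇒  r_C1 = 19/3 (r>0 drops 1)
2. [ext C1·C2]  r_C1² + 22r_C1 − 1615/9 = 0  ⇒  r_C1 = 19/3 (r>0 drops 1)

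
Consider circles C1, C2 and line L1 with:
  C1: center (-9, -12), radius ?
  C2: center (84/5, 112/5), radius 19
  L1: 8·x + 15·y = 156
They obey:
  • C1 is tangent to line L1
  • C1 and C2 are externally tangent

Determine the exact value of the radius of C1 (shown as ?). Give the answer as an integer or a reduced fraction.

1. [C1‖L1]  r_C1² − 576 = 0  ⇒  r_C1 = 24 (r>0 drops 1)
2. [ext C1·C2]  r_C1² + 38r_C1 − 1488 = 0  ⇒  r_C1 = 24 (r>0 drops 1)

24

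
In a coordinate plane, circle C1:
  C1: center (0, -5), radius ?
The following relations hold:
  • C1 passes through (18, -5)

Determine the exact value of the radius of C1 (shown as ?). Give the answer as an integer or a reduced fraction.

18

1. [C1∋P]  r_C1² − 324 = 0  ⇒  r_C1 = 18 (r>0 drops 1)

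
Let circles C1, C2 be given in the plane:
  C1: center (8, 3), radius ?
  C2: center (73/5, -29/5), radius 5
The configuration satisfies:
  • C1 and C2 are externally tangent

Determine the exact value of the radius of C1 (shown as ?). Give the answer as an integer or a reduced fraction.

6

1. [ext C1·C2]  r_C1² + 10r_C1 − 96 = 0  ⇒  r_C1 = 6 (r>0 drops 1)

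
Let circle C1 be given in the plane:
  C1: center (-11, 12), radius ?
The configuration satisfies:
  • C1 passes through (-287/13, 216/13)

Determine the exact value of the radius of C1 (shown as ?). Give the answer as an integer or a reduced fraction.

12

1. [C1∋P]  r_C1² − 144 = 0  ⇒  r_C1 = 12 (r>0 drops 1)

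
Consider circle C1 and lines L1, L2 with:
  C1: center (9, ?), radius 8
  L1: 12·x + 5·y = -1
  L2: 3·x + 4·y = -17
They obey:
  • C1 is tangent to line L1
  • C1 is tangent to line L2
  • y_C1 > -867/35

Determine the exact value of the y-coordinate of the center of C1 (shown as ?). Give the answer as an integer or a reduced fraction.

-1

1. [C1‖L1]  y_C1² + (218/5)y_C1 + 213/5 = 0  ⇒  y_C1 = -213/5 or -1
2. [C1‖L2]  y_C1² + 22y_C1 + 21 = 0  ⇒  y_C1 = -21 or -1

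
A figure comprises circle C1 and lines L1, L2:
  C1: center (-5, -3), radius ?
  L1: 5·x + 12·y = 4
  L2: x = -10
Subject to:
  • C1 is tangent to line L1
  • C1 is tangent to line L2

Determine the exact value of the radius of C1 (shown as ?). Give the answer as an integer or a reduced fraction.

1. [C1‖L1]  r_C1² − 25 = 0  ⇒  r_C1 = 5 (r>0 drops 1)
2. [C1‖L2]  r_C1² − 25 = 0  ⇒  r_C1 = 5 (r>0 drops 1)

5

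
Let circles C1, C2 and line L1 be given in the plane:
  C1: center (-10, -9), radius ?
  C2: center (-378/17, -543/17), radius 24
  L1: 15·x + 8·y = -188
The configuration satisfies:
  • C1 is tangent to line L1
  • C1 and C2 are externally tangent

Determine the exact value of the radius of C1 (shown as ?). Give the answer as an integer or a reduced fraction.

2

1. [C1‖L1]  r_C1² − 4 = 0  ⇒  r_C1 = 2 (r>0 drops 1)
2. [ext C1·C2]  r_C1² + 48r_C1 − 100 = 0  ⇒  r_C1 = 2 (r>0 drops 1)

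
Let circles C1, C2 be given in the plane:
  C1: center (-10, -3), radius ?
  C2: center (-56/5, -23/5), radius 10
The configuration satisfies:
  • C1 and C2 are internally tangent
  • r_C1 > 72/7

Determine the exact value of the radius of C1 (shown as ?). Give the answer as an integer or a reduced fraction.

1. [int C1,C2]  r_C1² − 20r_C1 + 96 = 0  ⇒  r_C1 = 8 or 12
2. given r_C1 > 72/7: keep 12

12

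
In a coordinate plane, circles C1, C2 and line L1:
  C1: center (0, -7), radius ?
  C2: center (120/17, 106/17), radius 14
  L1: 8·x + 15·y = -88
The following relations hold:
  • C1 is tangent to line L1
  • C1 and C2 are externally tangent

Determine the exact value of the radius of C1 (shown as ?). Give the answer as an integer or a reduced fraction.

1. [C1‖L1]  r_C1² − 1 = 0  ⇒  r_C1 = 1 (r>0 drops 1)
2. [ext C1·C2]  r_C1² + 28r_C1 − 29 = 0  ⇒  r_C1 = 1 (r>0 drops 1)

1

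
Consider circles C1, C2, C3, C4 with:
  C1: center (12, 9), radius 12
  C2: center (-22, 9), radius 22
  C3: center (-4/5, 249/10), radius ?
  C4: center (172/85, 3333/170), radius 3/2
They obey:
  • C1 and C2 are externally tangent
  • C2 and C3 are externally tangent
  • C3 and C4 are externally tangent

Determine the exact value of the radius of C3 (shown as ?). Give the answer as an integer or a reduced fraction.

9/2

1. [ext C2·C3]  r_C3² + 44r_C3 − 873/4 = 0  ⇒  r_C3 = 9/2 (r>0 drops 1)
2. [ext C3·C4]  r_C3² + 3r_C3 − 135/4 = 0  ⇒  r_C3 = 9/2 (r>0 drops 1)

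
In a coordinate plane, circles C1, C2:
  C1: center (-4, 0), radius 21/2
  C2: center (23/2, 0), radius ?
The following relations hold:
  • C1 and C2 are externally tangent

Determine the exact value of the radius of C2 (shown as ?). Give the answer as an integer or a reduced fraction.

1. [ext C1·C2]  r_C2² + 21r_C2 − 130 = 0  ⇒  r_C2 = 5 (r>0 drops 1)

5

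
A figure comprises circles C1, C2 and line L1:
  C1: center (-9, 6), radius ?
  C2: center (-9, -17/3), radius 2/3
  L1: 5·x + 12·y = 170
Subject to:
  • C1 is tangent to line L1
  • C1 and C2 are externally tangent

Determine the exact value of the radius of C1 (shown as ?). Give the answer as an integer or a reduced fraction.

1. [C1‖L1]  r_C1² − 121 = 0  ⇒  r_C1 = 11 (r>0 drops 1)
2. [ext C1·C2]  r_C1² + (4/3)r_C1 − 407/3 = 0  ⇒  r_C1 = 11 (r>0 drops 1)

11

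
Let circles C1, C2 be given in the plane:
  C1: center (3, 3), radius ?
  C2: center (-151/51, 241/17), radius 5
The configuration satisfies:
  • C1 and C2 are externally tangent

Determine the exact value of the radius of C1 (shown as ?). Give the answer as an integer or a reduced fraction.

23/3

1. [ext C1·C2]  r_C1² + 10r_C1 − 1219/9 = 0  ⇒  r_C1 = 23/3 (r>0 drops 1)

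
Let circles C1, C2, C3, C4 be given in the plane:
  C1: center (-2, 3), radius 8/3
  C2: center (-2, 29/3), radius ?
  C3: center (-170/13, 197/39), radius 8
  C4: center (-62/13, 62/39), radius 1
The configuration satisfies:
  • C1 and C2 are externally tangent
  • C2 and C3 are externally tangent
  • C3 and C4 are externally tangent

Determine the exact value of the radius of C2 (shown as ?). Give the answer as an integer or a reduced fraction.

1. [ext C1·C2]  r_C2² + (16/3)r_C2 − 112/3 = 0  ⇒  r_C2 = 4 (r>0 drops 1)
2. [ext C2·C3]  r_C2² + 16r_C2 − 80 = 0  ⇒  r_C2 = 4 (r>0 drops 1)

4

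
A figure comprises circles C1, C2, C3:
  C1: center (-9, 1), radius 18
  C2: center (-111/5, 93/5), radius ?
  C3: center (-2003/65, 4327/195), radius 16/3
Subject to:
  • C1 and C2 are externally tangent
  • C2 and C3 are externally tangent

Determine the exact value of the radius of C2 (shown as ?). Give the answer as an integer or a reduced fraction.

1. [ext C1·C2]  r_C2² + 36r_C2 − 160 = 0  ⇒  r_C2 = 4 (r>0 drops 1)
2. [ext C2·C3]  r_C2² + (32/3)r_C2 − 176/3 = 0  ⇒  r_C2 = 4 (r>0 drops 1)

4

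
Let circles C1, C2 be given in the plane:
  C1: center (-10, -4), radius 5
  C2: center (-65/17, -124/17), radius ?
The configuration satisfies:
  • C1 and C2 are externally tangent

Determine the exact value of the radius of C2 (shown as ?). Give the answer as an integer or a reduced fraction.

2

1. [ext C1·C2]  r_C2² + 10r_C2 − 24 = 0  ⇒  r_C2 = 2 (r>0 drops 1)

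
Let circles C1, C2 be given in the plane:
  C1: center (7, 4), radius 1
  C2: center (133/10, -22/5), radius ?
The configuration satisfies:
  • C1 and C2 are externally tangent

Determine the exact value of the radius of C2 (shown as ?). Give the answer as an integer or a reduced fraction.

1. [ext C1·C2]  r_C2² + 2r_C2 − 437/4 = 0  ⇒  r_C2 = 19/2 (r>0 drops 1)

19/2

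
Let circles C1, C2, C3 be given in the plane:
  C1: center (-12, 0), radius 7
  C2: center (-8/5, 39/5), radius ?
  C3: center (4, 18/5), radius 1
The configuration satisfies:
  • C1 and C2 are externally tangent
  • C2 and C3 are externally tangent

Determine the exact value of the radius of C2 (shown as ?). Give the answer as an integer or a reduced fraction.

1. [ext C1·C2]  r_C2² + 14r_C2 − 120 = 0  ⇒  r_C2 = 6 (r>0 drops 1)
2. [ext C2·C3]  r_C2² + 2r_C2 − 48 = 0  ⇒  r_C2 = 6 (r>0 drops 1)

6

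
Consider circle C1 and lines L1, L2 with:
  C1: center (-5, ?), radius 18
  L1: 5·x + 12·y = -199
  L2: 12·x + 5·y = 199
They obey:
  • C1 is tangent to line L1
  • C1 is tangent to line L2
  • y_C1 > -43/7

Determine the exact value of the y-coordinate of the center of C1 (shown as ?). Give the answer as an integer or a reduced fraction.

1. [C1‖L1]  y_C1² + 29y_C1 − 170 = 0  ⇒  y_C1 = -34 or 5
2. [C1‖L2]  y_C1² − (518/5)y_C1 + 493 = 0  ⇒  y_C1 = 5 or 493/5

5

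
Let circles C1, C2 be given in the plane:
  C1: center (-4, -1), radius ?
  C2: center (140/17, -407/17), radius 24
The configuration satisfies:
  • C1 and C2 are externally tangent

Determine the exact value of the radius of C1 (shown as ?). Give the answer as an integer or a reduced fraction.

1. [ext C1·C2]  r_C1² + 48r_C1 − 100 = 0  ⇒  r_C1 = 2 (r>0 drops 1)

2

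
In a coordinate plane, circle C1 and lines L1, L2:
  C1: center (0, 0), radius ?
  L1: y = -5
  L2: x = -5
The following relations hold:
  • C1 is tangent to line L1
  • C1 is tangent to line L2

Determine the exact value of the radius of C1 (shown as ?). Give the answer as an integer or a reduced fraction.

1. [C1‖L1]  r_C1² − 25 = 0  ⇒  r_C1 = 5 (r>0 drops 1)
2. [C1‖L2]  r_C1² − 25 = 0  ⇒  r_C1 = 5 (r>0 drops 1)

5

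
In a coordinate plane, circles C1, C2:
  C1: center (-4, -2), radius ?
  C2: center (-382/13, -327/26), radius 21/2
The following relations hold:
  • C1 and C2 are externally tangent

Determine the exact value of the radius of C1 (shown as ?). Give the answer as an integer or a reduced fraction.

1. [ext C1·C2]  r_C1² + 21r_C1 − 646 = 0  ⇒  r_C1 = 17 (r>0 drops 1)

17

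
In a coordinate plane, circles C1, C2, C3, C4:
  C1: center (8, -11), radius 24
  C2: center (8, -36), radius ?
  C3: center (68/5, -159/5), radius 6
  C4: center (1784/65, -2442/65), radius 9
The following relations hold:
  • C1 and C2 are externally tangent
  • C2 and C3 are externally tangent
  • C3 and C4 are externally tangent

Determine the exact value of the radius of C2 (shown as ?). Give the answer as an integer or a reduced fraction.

1. [ext C1·C2]  r_C2² + 48r_C2 − 49 = 0  ⇒  r_C2 = 1 (r>0 drops 1)
2. [ext C2·C3]  r_C2² + 12r_C2 − 13 = 0  ⇒  r_C2 = 1 (r>0 drops 1)

1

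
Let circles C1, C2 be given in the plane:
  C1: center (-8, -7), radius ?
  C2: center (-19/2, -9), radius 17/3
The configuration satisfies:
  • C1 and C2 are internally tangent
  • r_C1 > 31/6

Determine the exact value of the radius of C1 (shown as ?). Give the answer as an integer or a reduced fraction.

1. [int C1,C2]  r_C1² − (34/3)r_C1 + 931/36 = 0  ⇒  r_C1 = 19/6 or 49/6
2. given r_C1 > 31/6: keep 49/6

49/6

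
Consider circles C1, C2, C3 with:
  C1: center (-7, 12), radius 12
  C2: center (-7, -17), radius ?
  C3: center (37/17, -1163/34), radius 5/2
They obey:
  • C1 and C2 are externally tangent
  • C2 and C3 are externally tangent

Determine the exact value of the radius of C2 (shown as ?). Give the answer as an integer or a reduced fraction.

1. [ext C1·C2]  r_C2² + 24r_C2 − 697 = 0  ⇒  r_C2 = 17 (r>0 drops 1)
2. [ext C2·C3]  r_C2² + 5r_C2 − 374 = 0  ⇒  r_C2 = 17 (r>0 drops 1)

17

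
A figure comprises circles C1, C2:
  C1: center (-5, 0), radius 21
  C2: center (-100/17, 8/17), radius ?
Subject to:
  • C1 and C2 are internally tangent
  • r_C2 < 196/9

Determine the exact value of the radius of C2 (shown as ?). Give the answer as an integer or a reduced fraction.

20

1. [int C1,C2]  r_C2² − 42r_C2 + 440 = 0  ⇒  r_C2 = 20 or 22
2. given r_C2 < 196/9: keep 20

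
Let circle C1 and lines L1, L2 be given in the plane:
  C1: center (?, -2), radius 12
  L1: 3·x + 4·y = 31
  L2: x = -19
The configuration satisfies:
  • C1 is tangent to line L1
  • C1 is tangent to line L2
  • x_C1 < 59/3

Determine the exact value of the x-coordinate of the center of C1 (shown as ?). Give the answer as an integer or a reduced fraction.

-7

1. [C1‖L1]  x_C1² − 26x_C1 − 231 = 0  ⇒  x_C1 = -7 or 33
2. [C1‖L2]  x_C1² + 38x_C1 + 217 = 0  ⇒  x_C1 = -31 or -7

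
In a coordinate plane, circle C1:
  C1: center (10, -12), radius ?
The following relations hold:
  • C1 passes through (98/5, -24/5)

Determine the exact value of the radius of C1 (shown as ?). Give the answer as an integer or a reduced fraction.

1. [C1∋P]  r_C1² − 144 = 0  ⇒  r_C1 = 12 (r>0 drops 1)

12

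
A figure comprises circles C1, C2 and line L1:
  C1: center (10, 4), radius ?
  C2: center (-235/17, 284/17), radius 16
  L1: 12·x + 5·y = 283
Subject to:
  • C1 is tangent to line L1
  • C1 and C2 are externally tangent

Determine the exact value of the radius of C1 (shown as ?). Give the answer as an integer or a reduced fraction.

1. [C1‖L1]  r_C1² − 121 = 0  ⇒  r_C1 = 11 (r>0 drops 1)
2. [ext C1·C2]  r_C1² + 32r_C1 − 473 = 0  ⇒  r_C1 = 11 (r>0 drops 1)

11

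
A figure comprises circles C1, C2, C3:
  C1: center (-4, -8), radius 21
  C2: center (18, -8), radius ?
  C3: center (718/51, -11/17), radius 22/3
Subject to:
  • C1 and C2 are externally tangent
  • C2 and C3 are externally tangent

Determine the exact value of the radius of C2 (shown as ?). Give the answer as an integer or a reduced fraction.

1. [ext C1·C2]  r_C2² + 42r_C2 − 43 = 0  ⇒  r_C2 = 1 (r>0 drops 1)
2. [ext C2·C3]  r_C2² + (44/3)r_C2 − 47/3 = 0  ⇒  r_C2 = 1 (r>0 drops 1)

1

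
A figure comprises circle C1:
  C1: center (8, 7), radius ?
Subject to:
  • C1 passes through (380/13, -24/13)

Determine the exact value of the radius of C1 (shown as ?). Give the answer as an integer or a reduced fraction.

1. [C1∋P]  r_C1² − 529 = 0  ⇒  r_C1 = 23 (r>0 drops 1)

23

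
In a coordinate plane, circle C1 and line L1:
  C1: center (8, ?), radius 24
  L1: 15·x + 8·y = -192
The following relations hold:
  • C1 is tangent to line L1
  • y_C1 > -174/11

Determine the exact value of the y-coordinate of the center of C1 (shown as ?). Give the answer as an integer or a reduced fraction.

12

1. [C1‖L1]  y_C1² + 78y_C1 − 1080 = 0  ⇒  y_C1 = -90 or 12
2. given y_C1 > -174/11: keep 12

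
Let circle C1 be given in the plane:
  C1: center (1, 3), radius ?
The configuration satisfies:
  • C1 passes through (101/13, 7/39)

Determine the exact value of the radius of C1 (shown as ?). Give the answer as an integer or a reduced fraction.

1. [C1∋P]  r_C1² − 484/9 = 0  ⇒  r_C1 = 22/3 (r>0 drops 1)

22/3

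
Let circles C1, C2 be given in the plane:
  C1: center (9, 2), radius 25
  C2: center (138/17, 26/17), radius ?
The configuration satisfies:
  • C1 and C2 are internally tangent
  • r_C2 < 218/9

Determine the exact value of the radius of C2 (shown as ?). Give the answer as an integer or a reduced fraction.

1. [int C1,C2]  r_C2² − 50r_C2 + 624 = 0  ⇒  r_C2 = 24 or 26
2. given r_C2 < 218/9: keep 24

24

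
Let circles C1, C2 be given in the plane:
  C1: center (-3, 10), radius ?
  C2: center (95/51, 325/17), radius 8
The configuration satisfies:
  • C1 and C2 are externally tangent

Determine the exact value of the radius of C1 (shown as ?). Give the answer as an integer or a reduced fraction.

7/3

1. [ext C1·C2]  r_C1² + 16r_C1 − 385/9 = 0  ⇒  r_C1 = 7/3 (r>0 drops 1)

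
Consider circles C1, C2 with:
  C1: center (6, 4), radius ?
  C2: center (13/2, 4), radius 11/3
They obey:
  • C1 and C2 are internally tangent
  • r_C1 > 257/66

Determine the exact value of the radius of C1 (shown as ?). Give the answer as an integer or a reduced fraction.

25/6

1. [int C1,C2]  r_C1² − (22/3)r_C1 + 475/36 = 0  ⇒  r_C1 = 19/6 or 25/6
2. given r_C1 > 257/66: keep 25/6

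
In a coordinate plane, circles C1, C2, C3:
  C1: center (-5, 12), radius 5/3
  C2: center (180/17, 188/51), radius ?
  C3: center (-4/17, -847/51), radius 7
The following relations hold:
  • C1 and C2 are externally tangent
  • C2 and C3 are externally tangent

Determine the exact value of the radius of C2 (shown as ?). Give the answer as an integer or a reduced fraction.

1. [ext C1·C2]  r_C2² + (10/3)r_C2 − 928/3 = 0  ⇒  r_C2 = 16 (r>0 drops 1)
2. [ext C2·C3]  r_C2² + 14r_C2 − 480 = 0  ⇒  r_C2 = 16 (r>0 drops 1)

16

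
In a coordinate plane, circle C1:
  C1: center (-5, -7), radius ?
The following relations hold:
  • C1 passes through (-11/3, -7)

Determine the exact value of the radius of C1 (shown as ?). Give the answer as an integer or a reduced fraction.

4/3

1. [C1∋P]  r_C1² − 16/9 = 0  ⇒  r_C1 = 4/3 (r>0 drops 1)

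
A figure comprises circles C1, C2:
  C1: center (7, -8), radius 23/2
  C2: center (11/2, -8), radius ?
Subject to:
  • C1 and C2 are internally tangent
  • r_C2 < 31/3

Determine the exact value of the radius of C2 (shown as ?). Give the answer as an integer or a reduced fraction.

1. [int C1,C2]  r_C2² − 23r_C2 + 130 = 0  ⇒  r_C2 = 10 or 13
2. given r_C2 < 31/3: keep 10

10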